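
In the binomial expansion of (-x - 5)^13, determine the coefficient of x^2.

-3808593750

The general term is C(13,j)·(-x)^j·(-5)^(13-j); the x^2 term has j = 2.
C(13,2) = 78.
Coefficient = C(13,2) · (-5)^11 = 78 · (-48828125) = -3808593750.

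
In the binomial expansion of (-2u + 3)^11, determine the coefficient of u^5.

The general term is C(11,j)·(-2u)^j·(3)^(11-j); the u^5 term has j = 5.
C(11,5) = 462.
Coefficient = C(11,5) · (-2)^5 · 3^6 = 462 · (-32) · 729 = -10777536.

-10777536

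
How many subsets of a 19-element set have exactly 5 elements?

11628

Choose the 5 positions: C(19,5) = 11628.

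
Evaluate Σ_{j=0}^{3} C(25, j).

1 + 25 + 300 + 2300 = 2626.

2626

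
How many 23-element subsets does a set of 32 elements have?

C(32,23) = C(32,9) by symmetry.
C(32,9) = (32·31·30·29·28·27·26·25·24) / 9! = 10178348544000 / 362880 = 28048800.

28048800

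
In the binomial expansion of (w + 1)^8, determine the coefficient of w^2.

28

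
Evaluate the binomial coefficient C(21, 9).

C(21,9) = (21·20·19·18·17·16·15·14·13) / 9! = 106661318400 / 362880 = 293930.

293930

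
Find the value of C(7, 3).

C(7,3) = (7·6·5) / 3! = 210 / 6 = 35.

35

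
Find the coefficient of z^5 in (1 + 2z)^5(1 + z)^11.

Coefficient of z^5 = Σ_{j} C(5,j)·2^j·C(11,5-j)·1^(5-j) for j from 0 to 5.
= 462 + 3300 + 6600 + 4400 + 880 + 32 = 15674.

15674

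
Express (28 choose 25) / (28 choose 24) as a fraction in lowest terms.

4/25

C(n,k+1)/C(n,k) = (n−k)/(k+1) = (28−24)/(24+1) = 4/25.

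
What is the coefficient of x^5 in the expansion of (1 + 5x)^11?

The general term is C(11,j)·(1)^j·(5x)^(11-j); the x^5 term has j = 6.
C(11,6) = 462.
Coefficient = C(11,6) · 5^5 = 462 · 3125 = 1443750.

1443750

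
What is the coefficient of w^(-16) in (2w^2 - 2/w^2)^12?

General term: C(12,j)·(2w^2)^j·(-2/w^2)^(12-j), with w-exponent 2j − 2(12−j) = 4j − 24.
Set 4j − 24 = -16: j = 2.
C(12,2) = 66; 2^2 = 4; (-2)^10 = 1024.
Coefficient = 66 · 4 · 1024 = 270336.

270336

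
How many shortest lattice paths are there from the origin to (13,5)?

8568

Each path is a sequence of 18 steps with 13 rights: C(18,13) = 8568.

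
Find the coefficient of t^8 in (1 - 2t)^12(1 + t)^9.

Coefficient of t^8 = Σ_{j} C(12,j)·(-2)^j·C(9,8-j)·1^(8-j) for j from 0 to 8.
= 9 + (-864) + 22176 + (-221760) + 997920 + (-2128896) + 2128896 + (-912384) + 126720 = 11817.

11817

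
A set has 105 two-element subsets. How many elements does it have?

n(n−1)/2 = 105 ⇒ n(n−1) = 210. Since 15·14 = 210, n = 15.

15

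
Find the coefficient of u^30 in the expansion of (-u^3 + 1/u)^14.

-364

General term: C(14,j)·(-u^3)^j·(1/u)^(14-j), with u-exponent 3j − 1(14−j) = 4j − 14.
Set 4j − 14 = 30: j = 11.
C(14,11) = 364; (-1)^11 = -1; 1^3 = 1.
Coefficient = 364 · (-1) · 1 = -364.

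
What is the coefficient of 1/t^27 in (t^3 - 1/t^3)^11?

General term: C(11,j)·(t^3)^j·(-1/t^3)^(11-j), with t-exponent 3j − 3(11−j) = 6j − 33.
Set 6j − 33 = -27: j = 1.
C(11,1) = 11; 1^1 = 1; (-1)^10 = 1.
Coefficient = 11 · 1 · 1 = 11.

11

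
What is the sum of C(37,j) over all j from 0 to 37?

137438953472

The entries of row 37 sum to 2^37 = 137438953472.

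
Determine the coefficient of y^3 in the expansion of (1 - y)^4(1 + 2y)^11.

568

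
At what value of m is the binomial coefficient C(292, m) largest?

C(292,m) is maximized at m = 292/2 = 146.

146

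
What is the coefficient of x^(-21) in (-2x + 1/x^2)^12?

General term: C(12,j)·(-2x)^j·(1/x^2)^(12-j), with x-exponent 1j − 2(12−j) = 3j − 24.
Set 3j − 24 = -21: j = 1.
C(12,1) = 12; (-2)^1 = -2; 1^11 = 1.
Coefficient = 12 · (-2) · 1 = -24.

-24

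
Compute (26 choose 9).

3124550

C(26,9) = (26·25·24·23·22·21·20·19·18) / 9! = 1133836704000 / 362880 = 3124550.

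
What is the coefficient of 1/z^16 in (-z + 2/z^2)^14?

1025024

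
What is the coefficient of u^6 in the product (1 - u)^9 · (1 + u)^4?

Coefficient of u^6 = Σ_{j} C(9,j)·(-1)^j·C(4,6-j)·1^(6-j) for j from 2 to 6.
= 36 + (-336) + 756 + (-504) + 84 = 36.

36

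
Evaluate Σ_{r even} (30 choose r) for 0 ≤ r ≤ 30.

Half of (1+1)^30 + (1−1)^30 gives the even-index sum: 2^29 = 536870912.

536870912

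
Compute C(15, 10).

3003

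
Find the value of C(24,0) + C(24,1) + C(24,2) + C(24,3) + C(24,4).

12951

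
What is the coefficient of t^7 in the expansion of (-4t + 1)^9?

The general term is C(9,j)·(-4t)^j·(1)^(9-j); the t^7 term has j = 7.
C(9,7) = 36.
Coefficient = C(9,7) · (-4)^7 = 36 · (-16384) = -589824.

-589824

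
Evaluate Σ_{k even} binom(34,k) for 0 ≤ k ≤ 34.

Even-k terms of row 34 sum to 2^33 = 8589934592.

8589934592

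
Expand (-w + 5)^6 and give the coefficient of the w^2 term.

The general term is C(6,j)·(-w)^j·(5)^(6-j); the w^2 term has j = 2.
C(6,2) = 15.
Coefficient = C(6,2) · 5^4 = 15 · 625 = 9375.

9375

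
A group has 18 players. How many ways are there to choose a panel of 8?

43758

This is C(18,8) = 43758.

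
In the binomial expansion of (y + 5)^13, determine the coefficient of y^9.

446875

The general term is C(13,j)·(y)^j·(5)^(13-j); the y^9 term has j = 9.
C(13,9) = 715.
Coefficient = C(13,9) · 5^4 = 715 · 625 = 446875.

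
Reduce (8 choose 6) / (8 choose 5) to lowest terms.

1/2

C(n,k+1)/C(n,k) = (n−k)/(k+1) = (8−5)/(5+1) = 3/6 = 1/2.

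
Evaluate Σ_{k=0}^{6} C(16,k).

14893

1 + 16 + 120 + 560 + 1820 + 4368 + 8008 = 14893.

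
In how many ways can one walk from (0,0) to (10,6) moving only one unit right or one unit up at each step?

Each path is a sequence of 16 steps with 10 rights: C(16,10) = 8008.

8008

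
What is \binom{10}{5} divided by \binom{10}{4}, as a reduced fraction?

C(n,k+1)/C(n,k) = (n−k)/(k+1) = (10−4)/(4+1) = 6/5.

6/5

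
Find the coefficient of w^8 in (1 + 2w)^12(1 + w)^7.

Coefficient of w^8 = Σ_{j} C(12,j)·2^j·C(7,8-j)·1^(8-j) for j from 1 to 8.
= 24 + 1848 + 36960 + 277200 + 887040 + 1241856 + 709632 + 126720 = 3281280.

3281280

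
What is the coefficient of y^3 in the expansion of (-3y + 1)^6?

-540

The general term is C(6,j)·(-3y)^j·(1)^(6-j); the y^3 term has j = 3.
C(6,3) = 20.
Coefficient = C(6,3) · (-3)^3 = 20 · (-27) = -540.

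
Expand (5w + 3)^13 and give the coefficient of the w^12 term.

The general term is C(13,j)·(5w)^j·(3)^(13-j); the w^12 term has j = 12.
C(13,12) = 13.
Coefficient = C(13,12) · 5^12 · 3^1 = 13 · 244140625 · 3 = 9521484375.

9521484375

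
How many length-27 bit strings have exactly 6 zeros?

Choose the 6 positions: C(27,6) = 296010.

296010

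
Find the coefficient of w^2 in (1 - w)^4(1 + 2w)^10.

Coefficient of w^2 = Σ_{j} C(4,j)·(-1)^j·C(10,2-j)·2^(2-j) for j from 0 to 2.
= 180 + (-80) + 6 = 106.

106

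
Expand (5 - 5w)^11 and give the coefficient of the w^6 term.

22558593750

The general term is C(11,j)·(5)^j·(-5w)^(11-j); the w^6 term has j = 5.
C(11,5) = 462.
Coefficient = C(11,5) · 5^5 · (-5)^6 = 462 · 3125 · 15625 = 22558593750.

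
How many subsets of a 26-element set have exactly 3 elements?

2600

Choose the 3 positions: C(26,3) = 2600.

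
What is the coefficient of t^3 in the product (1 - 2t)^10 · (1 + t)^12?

Coefficient of t^3 = Σ_{j} C(10,j)·(-2)^j·C(12,3-j)·1^(3-j) for j from 0 to 3.
= 220 + (-1320) + 2160 + (-960) = 100.

100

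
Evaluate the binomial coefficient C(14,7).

C(14,7) = (14·13·12·11·10·9·8) / 7! = 17297280 / 5040 = 3432.

3432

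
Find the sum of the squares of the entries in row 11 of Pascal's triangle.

By Vandermonde's identity, Σ C(11,r)² = C(22,11) = 705432.

705432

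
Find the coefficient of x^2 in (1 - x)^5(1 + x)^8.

Coefficient of x^2 = Σ_{j} C(5,j)·(-1)^j·C(8,2-j)·1^(2-j) for j from 0 to 2.
= 28 + (-40) + 10 = -2.

-2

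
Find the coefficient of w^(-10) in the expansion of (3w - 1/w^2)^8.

General term: C(8,j)·(3w)^j·(-1/w^2)^(8-j), with w-exponent 1j − 2(8−j) = 3j − 16.
Set 3j − 16 = -10: j = 2.
C(8,2) = 28; 3^2 = 9; (-1)^6 = 1.
Coefficient = 28 · 9 · 1 = 252.

252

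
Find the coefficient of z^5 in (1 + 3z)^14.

486486

The general term is C(14,j)·(1)^j·(3z)^(14-j); the z^5 term has j = 9.
C(14,9) = 2002.
Coefficient = C(14,9) · 3^5 = 2002 · 243 = 486486.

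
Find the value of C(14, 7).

3432

C(14,7) = (14·13·12·11·10·9·8) / 7! = 17297280 / 5040 = 3432.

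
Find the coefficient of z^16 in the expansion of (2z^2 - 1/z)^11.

General term: C(11,j)·(2z^2)^j·(-1/z)^(11-j), with z-exponent 2j − 1(11−j) = 3j − 11.
Set 3j − 11 = 16: j = 9.
C(11,9) = 55; 2^9 = 512; (-1)^2 = 1.
Coefficient = 55 · 512 · 1 = 28160.

28160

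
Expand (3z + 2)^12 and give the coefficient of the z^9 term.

34642080

The general term is C(12,j)·(3z)^j·(2)^(12-j); the z^9 term has j = 9.
C(12,9) = 220.
Coefficient = C(12,9) · 3^9 · 2^3 = 220 · 19683 · 8 = 34642080.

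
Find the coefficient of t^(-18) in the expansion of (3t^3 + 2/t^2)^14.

General term: C(14,j)·(3t^3)^j·(2/t^2)^(14-j), with t-exponent 3j − 2(14−j) = 5j − 28.
Set 5j − 28 = -18: j = 2.
C(14,2) = 91; 3^2 = 9; 2^12 = 4096.
Coefficient = 91 · 9 · 4096 = 3354624.

3354624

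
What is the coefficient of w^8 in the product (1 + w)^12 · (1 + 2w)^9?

2977407

Coefficient of w^8 = Σ_{j} C(12,j)·1^j·C(9,8-j)·2^(8-j) for j from 0 to 8.
= 2304 + 55296 + 354816 + 887040 + 997920 + 532224 + 133056 + 14256 + 495 = 2977407.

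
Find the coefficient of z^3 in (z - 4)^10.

-1966080

The general term is C(10,j)·(z)^j·(-4)^(10-j); the z^3 term has j = 3.
C(10,3) = 120.
Coefficient = C(10,3) · (-4)^7 = 120 · (-16384) = -1966080.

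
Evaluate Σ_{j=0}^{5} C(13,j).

2380

1 + 13 + 78 + 286 + 715 + 1287 = 2380.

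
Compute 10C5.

252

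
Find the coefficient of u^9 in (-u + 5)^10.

-50

The general term is C(10,j)·(-u)^j·(5)^(10-j); the u^9 term has j = 9.
C(10,9) = 10.
Coefficient = C(10,9) · (-1)^9 · 5^1 = 10 · (-1) · 5 = -50.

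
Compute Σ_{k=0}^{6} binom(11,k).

1 + 11 + 55 + 165 + 330 + 462 + 462 = 1486.

1486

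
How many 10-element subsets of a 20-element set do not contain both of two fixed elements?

140998

All 10-subsets: C(20,10) = 184756. Those containing both fixed elements: C(18,8) = 43758.
184756 − 43758 = 140998.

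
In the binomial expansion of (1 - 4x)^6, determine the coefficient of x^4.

The general term is C(6,j)·(1)^j·(-4x)^(6-j); the x^4 term has j = 2.
C(6,2) = 15.
Coefficient = C(6,2) · (-4)^4 = 15 · 256 = 3840.

3840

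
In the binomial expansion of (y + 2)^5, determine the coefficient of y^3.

40

The general term is C(5,j)·(y)^j·(2)^(5-j); the y^3 term has j = 3.
C(5,3) = 10.
Coefficient = C(5,3) · 2^2 = 10 · 4 = 40.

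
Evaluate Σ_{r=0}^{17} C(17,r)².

By Vandermonde's identity, Σ C(17,r)² = C(34,17) = 2333606220.

2333606220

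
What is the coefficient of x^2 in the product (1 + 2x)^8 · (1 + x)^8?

268

Coefficient of x^2 = Σ_{j} C(8,j)·2^j·C(8,2-j)·1^(2-j) for j from 0 to 2.
= 28 + 128 + 112 = 268.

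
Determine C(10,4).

210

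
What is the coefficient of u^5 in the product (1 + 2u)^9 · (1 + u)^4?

Coefficient of u^5 = Σ_{j} C(9,j)·2^j·C(4,5-j)·1^(5-j) for j from 1 to 5.
= 18 + 576 + 4032 + 8064 + 4032 = 16722.

16722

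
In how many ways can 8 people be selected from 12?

495

This is C(12,8) = 495.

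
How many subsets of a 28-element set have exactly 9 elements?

Choose the 9 positions: C(28,9) = 6906900.

6906900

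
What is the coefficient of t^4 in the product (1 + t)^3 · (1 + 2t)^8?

2816

Coefficient of t^4 = Σ_{j} C(3,j)·1^j·C(8,4-j)·2^(4-j) for j from 0 to 3.
= 1120 + 1344 + 336 + 16 = 2816.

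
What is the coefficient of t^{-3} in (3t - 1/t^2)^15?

General term: C(15,j)·(3t)^j·(-1/t^2)^(15-j), with t-exponent 1j − 2(15−j) = 3j − 30.
Set 3j − 30 = -3: j = 9.
C(15,9) = 5005; 3^9 = 19683; (-1)^6 = 1.
Coefficient = 5005 · 19683 · 1 = 98513415.

98513415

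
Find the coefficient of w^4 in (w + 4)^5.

The general term is C(5,j)·(w)^j·(4)^(5-j); the w^4 term has j = 4.
C(5,4) = 5.
Coefficient = C(5,4) · 4^1 = 5 · 4 = 20.

20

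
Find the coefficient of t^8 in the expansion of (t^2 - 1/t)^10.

210

General term: C(10,j)·(t^2)^j·(-1/t)^(10-j), with t-exponent 2j − 1(10−j) = 3j − 10.
Set 3j − 10 = 8: j = 6.
C(10,6) = 210; 1^6 = 1; (-1)^4 = 1.
Coefficient = 210 · 1 · 1 = 210.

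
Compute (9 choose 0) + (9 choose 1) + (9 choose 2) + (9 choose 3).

1 + 9 + 36 + 84 = 130.

130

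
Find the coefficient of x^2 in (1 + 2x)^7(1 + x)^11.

293

Coefficient of x^2 = Σ_{j} C(7,j)·2^j·C(11,2-j)·1^(2-j) for j from 0 to 2.
= 55 + 154 + 84 = 293.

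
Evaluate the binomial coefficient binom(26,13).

10400600

C(26,13) = (26·25·24·23·22·21·20·19·18·17·16·15·14) / 13! = 64764752532480000 / 6227020800 = 10400600.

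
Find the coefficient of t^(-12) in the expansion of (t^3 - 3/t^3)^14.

-39405366

General term: C(14,j)·(t^3)^j·(-3/t^3)^(14-j), with t-exponent 3j − 3(14−j) = 6j − 42.
Set 6j − 42 = -12: j = 5.
C(14,5) = 2002; 1^5 = 1; (-3)^9 = -19683.
Coefficient = 2002 · 1 · (-19683) = -39405366.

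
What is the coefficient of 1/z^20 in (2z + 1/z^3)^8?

16

General term: C(8,j)·(2z)^j·(1/z^3)^(8-j), with z-exponent 1j − 3(8−j) = 4j − 24.
Set 4j − 24 = -20: j = 1.
C(8,1) = 8; 2^1 = 2; 1^7 = 1.
Coefficient = 8 · 2 · 1 = 16.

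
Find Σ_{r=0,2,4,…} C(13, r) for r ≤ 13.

4096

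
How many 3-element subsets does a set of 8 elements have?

56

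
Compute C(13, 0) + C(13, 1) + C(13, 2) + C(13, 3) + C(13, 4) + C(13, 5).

2380

1 + 13 + 78 + 286 + 715 + 1287 = 2380.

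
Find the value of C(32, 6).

906192

C(32,6) = (32·31·30·29·28·27) / 6! = 652458240 / 720 = 906192.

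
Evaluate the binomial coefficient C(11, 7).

330

C(11,7) = C(11,4) by symmetry.
C(11,4) = (11·10·9·8) / 4! = 7920 / 24 = 330.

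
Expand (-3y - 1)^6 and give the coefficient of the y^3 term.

The general term is C(6,j)·(-3y)^j·(-1)^(6-j); the y^3 term has j = 3.
C(6,3) = 20.
Coefficient = C(6,3) · (-3)^3 · (-1)^3 = 20 · (-27) · (-1) = 540.

540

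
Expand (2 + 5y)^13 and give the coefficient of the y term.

The general term is C(13,j)·(2)^j·(5y)^(13-j); the y^1 term has j = 12.
C(13,12) = 13.
Coefficient = C(13,12) · 2^12 · 5^1 = 13 · 4096 · 5 = 266240.

266240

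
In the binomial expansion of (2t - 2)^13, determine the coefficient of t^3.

The general term is C(13,j)·(2t)^j·(-2)^(13-j); the t^3 term has j = 3.
C(13,3) = 286.
Coefficient = C(13,3) · 2^3 · (-2)^10 = 286 · 8 · 1024 = 2342912.

2342912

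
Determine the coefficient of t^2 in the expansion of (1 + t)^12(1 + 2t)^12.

618

Coefficient of t^2 = Σ_{j} C(12,j)·1^j·C(12,2-j)·2^(2-j) for j from 0 to 2.
= 264 + 288 + 66 = 618.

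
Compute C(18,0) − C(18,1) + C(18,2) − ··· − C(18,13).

-2380

The partial alternating sum Σ_{k=0}^{13} (−1)^k C(18,k) = (−1)^13 C(17,13) = -2380.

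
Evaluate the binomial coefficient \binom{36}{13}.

C(36,13) = (36·35·34·33·32·31·30·29·28·27·26·25·24) / 13! = 14389334903623680000 / 6227020800 = 2310789600.

2310789600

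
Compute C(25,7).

C(25,7) = (25·24·23·22·21·20·19) / 7! = 2422728000 / 5040 = 480700.

480700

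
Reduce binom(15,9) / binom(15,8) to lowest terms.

C(n,k+1)/C(n,k) = (n−k)/(k+1) = (15−8)/(8+1) = 7/9.

7/9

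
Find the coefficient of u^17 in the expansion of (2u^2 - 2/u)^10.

General term: C(10,j)·(2u^2)^j·(-2/u)^(10-j), with u-exponent 2j − 1(10−j) = 3j − 10.
Set 3j − 10 = 17: j = 9.
C(10,9) = 10; 2^9 = 512; (-2)^1 = -2.
Coefficient = 10 · 512 · (-2) = -10240.

-10240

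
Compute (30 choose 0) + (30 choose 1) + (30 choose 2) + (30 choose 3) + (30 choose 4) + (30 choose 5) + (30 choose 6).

768212

1 + 30 + 435 + 4060 + 27405 + 142506 + 593775 = 768212.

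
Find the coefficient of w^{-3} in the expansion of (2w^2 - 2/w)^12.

-901120

General term: C(12,j)·(2w^2)^j·(-2/w)^(12-j), with w-exponent 2j − 1(12−j) = 3j − 12.
Set 3j − 12 = -3: j = 3.
C(12,3) = 220; 2^3 = 8; (-2)^9 = -512.
Coefficient = 220 · 8 · (-512) = -901120.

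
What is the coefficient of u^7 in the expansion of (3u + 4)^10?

The general term is C(10,j)·(3u)^j·(4)^(10-j); the u^7 term has j = 7.
C(10,7) = 120.
Coefficient = C(10,7) · 3^7 · 4^3 = 120 · 2187 · 64 = 16796160.

16796160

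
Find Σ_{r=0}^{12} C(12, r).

Setting x = 1 in (1+x)^12 gives Σ C(12,r) = 2^12 = 4096.

4096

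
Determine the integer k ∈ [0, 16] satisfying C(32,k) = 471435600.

C(32,k) increases on 0 ≤ k ≤ 16. C(32,13) = 347373600 and C(32,14) = 471435600, so k = 14.

14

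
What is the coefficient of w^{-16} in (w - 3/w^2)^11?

-1082565

General term: C(11,j)·(w)^j·(-3/w^2)^(11-j), with w-exponent 1j − 2(11−j) = 3j − 22.
Set 3j − 22 = -16: j = 2.
C(11,2) = 55; 1^2 = 1; (-3)^9 = -19683.
Coefficient = 55 · 1 · (-19683) = -1082565.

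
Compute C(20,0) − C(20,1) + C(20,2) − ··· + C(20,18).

19

The partial alternating sum Σ_{k=0}^{18} (−1)^k C(20,k) = (−1)^18 C(19,18) = 19.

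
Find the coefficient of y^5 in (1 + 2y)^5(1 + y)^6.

2668

Coefficient of y^5 = Σ_{j} C(5,j)·2^j·C(6,5-j)·1^(5-j) for j from 0 to 5.
= 6 + 150 + 800 + 1200 + 480 + 32 = 2668.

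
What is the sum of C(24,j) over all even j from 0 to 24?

Half of (1+1)^24 + (1−1)^24 gives the even-index sum: 2^23 = 8388608.

8388608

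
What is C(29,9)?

C(29,9) = (29·28·27·26·25·24·23·22·21) / 9! = 3634245014400 / 362880 = 10015005.

10015005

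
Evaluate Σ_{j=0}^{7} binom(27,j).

1 + 27 + 351 + 2925 + 17550 + 80730 + 296010 + 888030 = 1285624.

1285624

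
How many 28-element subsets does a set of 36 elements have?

C(36,28) = C(36,8) by symmetry.
C(36,8) = (36·35·34·33·32·31·30·29) / 8! = 1220096908800 / 40320 = 30260340.

30260340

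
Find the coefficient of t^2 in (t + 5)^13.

3808593750

The general term is C(13,j)·(t)^j·(5)^(13-j); the t^2 term has j = 2.
C(13,2) = 78.
Coefficient = C(13,2) · 5^11 = 78 · 48828125 = 3808593750.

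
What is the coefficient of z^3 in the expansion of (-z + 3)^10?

The general term is C(10,j)·(-z)^j·(3)^(10-j); the z^3 term has j = 3.
C(10,3) = 120.
Coefficient = C(10,3) · (-1)^3 · 3^7 = 120 · (-1) · 2187 = -262440.

-262440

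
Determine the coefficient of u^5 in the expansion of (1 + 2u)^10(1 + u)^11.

Coefficient of u^5 = Σ_{j} C(10,j)·2^j·C(11,5-j)·1^(5-j) for j from 0 to 5.
= 462 + 6600 + 29700 + 52800 + 36960 + 8064 = 134586.

134586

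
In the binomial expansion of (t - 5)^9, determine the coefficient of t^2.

The general term is C(9,j)·(t)^j·(-5)^(9-j); the t^2 term has j = 2.
C(9,2) = 36.
Coefficient = C(9,2) · (-5)^7 = 36 · (-78125) = -2812500.

-2812500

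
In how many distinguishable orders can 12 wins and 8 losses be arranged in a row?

125970

Choose positions for the wins: C(20,12) = 125970.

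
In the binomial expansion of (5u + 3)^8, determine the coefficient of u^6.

The general term is C(8,j)·(5u)^j·(3)^(8-j); the u^6 term has j = 6.
C(8,6) = 28.
Coefficient = C(8,6) · 5^6 · 3^2 = 28 · 15625 · 9 = 3937500.

3937500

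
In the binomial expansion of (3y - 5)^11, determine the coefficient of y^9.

27064125

The general term is C(11,j)·(3y)^j·(-5)^(11-j); the y^9 term has j = 9.
C(11,9) = 55.
Coefficient = C(11,9) · 3^9 · (-5)^2 = 55 · 19683 · 25 = 27064125.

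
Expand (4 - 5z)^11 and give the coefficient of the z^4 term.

The general term is C(11,j)·(4)^j·(-5z)^(11-j); the z^4 term has j = 7.
C(11,7) = 330.
Coefficient = C(11,7) · 4^7 · (-5)^4 = 330 · 16384 · 625 = 3379200000.

3379200000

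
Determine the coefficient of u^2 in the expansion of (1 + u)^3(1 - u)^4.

-3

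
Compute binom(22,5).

26334

C(22,5) = (22·21·20·19·18) / 5! = 3160080 / 120 = 26334.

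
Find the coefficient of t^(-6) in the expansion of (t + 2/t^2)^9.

4032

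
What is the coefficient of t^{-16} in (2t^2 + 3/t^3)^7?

10206

General term: C(7,j)·(2t^2)^j·(3/t^3)^(7-j), with t-exponent 2j − 3(7−j) = 5j − 21.
Set 5j − 21 = -16: j = 1.
C(7,1) = 7; 2^1 = 2; 3^6 = 729.
Coefficient = 7 · 2 · 729 = 10206.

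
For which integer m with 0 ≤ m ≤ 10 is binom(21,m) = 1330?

C(21,m) increases on 0 ≤ m ≤ 10. C(21,2) = 210 and C(21,3) = 1330, so m = 3.

3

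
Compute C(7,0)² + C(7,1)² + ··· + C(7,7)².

Σ C(7,i)² is the coefficient of x^7 in (1+x)^7(1+x)^7 = (1+x)^14, i.e. C(14,7) = 3432.

3432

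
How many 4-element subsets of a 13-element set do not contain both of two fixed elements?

All 4-subsets: C(13,4) = 715. Those containing both fixed elements: C(11,2) = 55.
715 − 55 = 660.

660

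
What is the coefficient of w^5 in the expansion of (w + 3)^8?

The general term is C(8,j)·(w)^j·(3)^(8-j); the w^5 term has j = 5.
C(8,5) = 56.
Coefficient = C(8,5) · 3^3 = 56 · 27 = 1512.

1512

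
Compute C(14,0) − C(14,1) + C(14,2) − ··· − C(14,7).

The partial alternating sum Σ_{k=0}^{7} (−1)^k C(14,k) = (−1)^7 C(13,7) = -1716.

-1716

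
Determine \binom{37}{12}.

C(37,12) = (37·36·35·34·33·32·31·30·29·28·27·26) / 12! = 887342319056793600 / 479001600 = 1852482996.

1852482996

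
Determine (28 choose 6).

376740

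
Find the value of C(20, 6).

38760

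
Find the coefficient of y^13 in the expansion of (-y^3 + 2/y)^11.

14784

General term: C(11,j)·(-y^3)^j·(2/y)^(11-j), with y-exponent 3j − 1(11−j) = 4j − 11.
Set 4j − 11 = 13: j = 6.
C(11,6) = 462; (-1)^6 = 1; 2^5 = 32.
Coefficient = 462 · 1 · 32 = 14784.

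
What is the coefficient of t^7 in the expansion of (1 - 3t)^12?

The general term is C(12,j)·(1)^j·(-3t)^(12-j); the t^7 term has j = 5.
C(12,5) = 792.
Coefficient = C(12,5) · (-3)^7 = 792 · (-2187) = -1732104.

-1732104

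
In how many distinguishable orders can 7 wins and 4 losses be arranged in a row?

330

Choose positions for the wins: C(11,7) = 330.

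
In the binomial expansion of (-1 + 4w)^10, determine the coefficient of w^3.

The general term is C(10,j)·(-1)^j·(4w)^(10-j); the w^3 term has j = 7.
C(10,7) = 120.
Coefficient = C(10,7) · (-1)^7 · 4^3 = 120 · (-1) · 64 = -7680.

-7680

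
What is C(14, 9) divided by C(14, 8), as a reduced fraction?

C(n,k+1)/C(n,k) = (n−k)/(k+1) = (14−8)/(8+1) = 6/9 = 2/3.

2/3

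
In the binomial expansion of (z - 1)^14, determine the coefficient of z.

-14

The general term is C(14,j)·(z)^j·(-1)^(14-j); the z^1 term has j = 1.
C(14,1) = 14.
Coefficient = C(14,1) · (-1)^13 = 14 · (-1) = -14.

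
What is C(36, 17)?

8597496600

C(36,17) = (36·35·34·33·32·31·30·29·28·27·26·25·24·23·22·21·20) / 17! = 3058021453718104473600000 / 355687428096000 = 8597496600.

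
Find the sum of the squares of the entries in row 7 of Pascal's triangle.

Σ C(7,i)² is the coefficient of x^7 in (1+x)^7(1+x)^7 = (1+x)^14, i.e. C(14,7) = 3432.

3432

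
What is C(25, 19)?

177100

C(25,19) = C(25,6) by symmetry.
C(25,6) = (25·24·23·22·21·20) / 6! = 127512000 / 720 = 177100.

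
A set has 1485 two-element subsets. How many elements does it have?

n(n−1)/2 = 1485 ⇒ n(n−1) = 2970. Since 55·54 = 2970, n = 55.

55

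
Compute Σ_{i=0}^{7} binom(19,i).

1 + 19 + 171 + 969 + 3876 + 11628 + 27132 + 50388 = 94184.

94184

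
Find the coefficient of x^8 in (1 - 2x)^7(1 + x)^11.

Coefficient of x^8 = Σ_{j} C(7,j)·(-2)^j·C(11,8-j)·1^(8-j) for j from 0 to 7.
= 165 + (-4620) + 38808 + (-129360) + 184800 + (-110880) + 24640 + (-1408) = 2145.

2145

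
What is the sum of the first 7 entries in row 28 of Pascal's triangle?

1 + 28 + 378 + 3276 + 20475 + 98280 + 376740 = 499178.

499178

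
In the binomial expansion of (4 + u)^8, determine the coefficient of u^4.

The general term is C(8,j)·(4)^j·(u)^(8-j); the u^4 term has j = 4.
C(8,4) = 70.
Coefficient = C(8,4) · 4^4 = 70 · 256 = 17920.

17920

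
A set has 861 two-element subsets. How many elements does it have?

42

n(n−1)/2 = 861 ⇒ n(n−1) = 1722. Since 42·41 = 1722, n = 42.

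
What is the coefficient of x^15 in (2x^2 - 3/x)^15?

General term: C(15,j)·(2x^2)^j·(-3/x)^(15-j), with x-exponent 2j − 1(15−j) = 3j − 15.
Set 3j − 15 = 15: j = 10.
C(15,10) = 3003; 2^10 = 1024; (-3)^5 = -243.
Coefficient = 3003 · 1024 · (-243) = -747242496.

-747242496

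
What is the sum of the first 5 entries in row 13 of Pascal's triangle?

1093

1 + 13 + 78 + 286 + 715 = 1093.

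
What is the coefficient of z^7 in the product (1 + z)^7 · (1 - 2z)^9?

-1709

Coefficient of z^7 = Σ_{j} C(7,j)·1^j·C(9,7-j)·(-2)^(7-j) for j from 0 to 7.
= (-4608) + 37632 + (-84672) + 70560 + (-23520) + 3024 + (-126) + 1 = -1709.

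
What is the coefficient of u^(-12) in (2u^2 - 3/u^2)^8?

-34992

General term: C(8,j)·(2u^2)^j·(-3/u^2)^(8-j), with u-exponent 2j − 2(8−j) = 4j − 16.
Set 4j − 16 = -12: j = 1.
C(8,1) = 8; 2^1 = 2; (-3)^7 = -2187.
Coefficient = 8 · 2 · (-2187) = -34992.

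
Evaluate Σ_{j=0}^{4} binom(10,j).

386

1 + 10 + 45 + 120 + 210 = 386.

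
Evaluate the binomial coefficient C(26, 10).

5311735

C(26,10) = (26·25·24·23·22·21·20·19·18·17) / 10! = 19275223968000 / 3628800 = 5311735.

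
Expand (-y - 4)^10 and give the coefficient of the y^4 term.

The general term is C(10,j)·(-y)^j·(-4)^(10-j); the y^4 term has j = 4.
C(10,4) = 210.
Coefficient = C(10,4) · (-4)^6 = 210 · 4096 = 860160.

860160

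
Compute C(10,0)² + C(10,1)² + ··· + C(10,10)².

184756

By Vandermonde's identity, Σ C(10,k)² = C(20,10) = 184756.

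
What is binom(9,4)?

126

C(9,4) = (9·8·7·6) / 4! = 3024 / 24 = 126.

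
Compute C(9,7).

36

C(9,7) = C(9,2) by symmetry.
C(9,2) = (9·8) / 2! = 72 / 2 = 36.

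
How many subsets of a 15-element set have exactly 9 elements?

5005

Choose the 9 positions: C(15,9) = 5005.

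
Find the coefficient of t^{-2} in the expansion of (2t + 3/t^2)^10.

1088640

General term: C(10,j)·(2t)^j·(3/t^2)^(10-j), with t-exponent 1j − 2(10−j) = 3j − 20.
Set 3j − 20 = -2: j = 6.
C(10,6) = 210; 2^6 = 64; 3^4 = 81.
Coefficient = 210 · 64 · 81 = 1088640.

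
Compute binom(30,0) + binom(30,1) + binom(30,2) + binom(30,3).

4526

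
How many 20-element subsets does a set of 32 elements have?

C(32,20) = C(32,12) by symmetry.
C(32,12) = (32·31·30·29·28·27·26·25·24·23·22·21) / 12! = 108155131628544000 / 479001600 = 225792840.

225792840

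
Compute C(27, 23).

C(27,23) = C(27,4) by symmetry.
C(27,4) = (27·26·25·24) / 4! = 421200 / 24 = 17550.

17550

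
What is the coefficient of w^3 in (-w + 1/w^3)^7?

General term: C(7,j)·(-w)^j·(1/w^3)^(7-j), with w-exponent 1j − 3(7−j) = 4j − 21.
Set 4j − 21 = 3: j = 6.
C(7,6) = 7; (-1)^6 = 1; 1^1 = 1.
Coefficient = 7 · 1 · 1 = 7.

7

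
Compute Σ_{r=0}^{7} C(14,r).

1 + 14 + 91 + 364 + 1001 + 2002 + 3003 + 3432 = 9908.

9908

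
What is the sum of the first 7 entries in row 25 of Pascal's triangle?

1 + 25 + 300 + 2300 + 12650 + 53130 + 177100 = 245506.

245506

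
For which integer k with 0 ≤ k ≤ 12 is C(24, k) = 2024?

C(24,k) increases on 0 ≤ k ≤ 12. C(24,2) = 276 and C(24,3) = 2024, so k = 3.

3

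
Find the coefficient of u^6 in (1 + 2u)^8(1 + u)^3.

10976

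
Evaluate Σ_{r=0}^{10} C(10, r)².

Σ C(10,r)² is the coefficient of x^10 in (1+x)^10(1+x)^10 = (1+x)^20, i.e. C(20,10) = 184756.

184756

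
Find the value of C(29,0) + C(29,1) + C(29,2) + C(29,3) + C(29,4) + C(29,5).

1 + 29 + 406 + 3654 + 23751 + 118755 = 146596.

146596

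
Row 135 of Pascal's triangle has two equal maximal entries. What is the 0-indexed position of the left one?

For odd n = 135, C(135,m) peaks at m = (n−1)/2 and (n+1)/2; the lower is 67.

67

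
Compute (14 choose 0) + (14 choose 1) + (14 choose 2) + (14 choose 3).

470

1 + 14 + 91 + 364 = 470.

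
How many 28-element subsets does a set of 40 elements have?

C(40,28) = C(40,12) by symmetry.
C(40,12) = (40·39·38·37·36·35·34·33·32·31·30·29) / 12! = 2676111755885568000 / 479001600 = 5586853480.

5586853480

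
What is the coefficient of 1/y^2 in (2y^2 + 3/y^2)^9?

489888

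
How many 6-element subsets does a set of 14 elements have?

3003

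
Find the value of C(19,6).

27132

C(19,6) = (19·18·17·16·15·14) / 6! = 19535040 / 720 = 27132.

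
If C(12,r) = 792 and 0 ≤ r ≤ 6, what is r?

5

C(12,r) increases on 0 ≤ r ≤ 6. C(12,4) = 495 and C(12,5) = 792, so r = 5.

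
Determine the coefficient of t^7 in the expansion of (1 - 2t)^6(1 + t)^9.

252

Coefficient of t^7 = Σ_{j} C(6,j)·(-2)^j·C(9,7-j)·1^(7-j) for j from 0 to 6.
= 36 + (-1008) + 7560 + (-20160) + 20160 + (-6912) + 576 = 252.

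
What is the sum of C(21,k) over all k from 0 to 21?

2097152

The entries of row 21 sum to 2^21 = 2097152.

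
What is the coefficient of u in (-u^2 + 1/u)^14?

-2002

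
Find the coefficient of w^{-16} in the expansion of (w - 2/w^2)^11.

General term: C(11,j)·(w)^j·(-2/w^2)^(11-j), with w-exponent 1j − 2(11−j) = 3j − 22.
Set 3j − 22 = -16: j = 2.
C(11,2) = 55; 1^2 = 1; (-2)^9 = -512.
Coefficient = 55 · 1 · (-512) = -28160.

-28160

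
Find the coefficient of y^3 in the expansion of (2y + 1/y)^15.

2562560

General term: C(15,j)·(2y)^j·(1/y)^(15-j), with y-exponent 1j − 1(15−j) = 2j − 15.
Set 2j − 15 = 3: j = 9.
C(15,9) = 5005; 2^9 = 512; 1^6 = 1.
Coefficient = 5005 · 512 · 1 = 2562560.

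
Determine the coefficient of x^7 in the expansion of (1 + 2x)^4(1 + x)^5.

Coefficient of x^7 = Σ_{j} C(4,j)·2^j·C(5,7-j)·1^(7-j) for j from 2 to 4.
= 24 + 160 + 160 = 344.

344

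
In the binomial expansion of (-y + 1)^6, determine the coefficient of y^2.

15

The general term is C(6,j)·(-y)^j·(1)^(6-j); the y^2 term has j = 2.
C(6,2) = 15.
Coefficient = C(6,2) = 15.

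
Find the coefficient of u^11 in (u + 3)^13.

The general term is C(13,j)·(u)^j·(3)^(13-j); the u^11 term has j = 11.
C(13,11) = 78.
Coefficient = C(13,11) · 3^2 = 78 · 9 = 702.

702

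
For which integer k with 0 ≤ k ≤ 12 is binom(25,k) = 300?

C(25,k) increases on 0 ≤ k ≤ 12. C(25,1) = 25 and C(25,2) = 300, so k = 2.

2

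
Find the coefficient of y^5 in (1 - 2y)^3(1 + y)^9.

90

Coefficient of y^5 = Σ_{j} C(3,j)·(-2)^j·C(9,5-j)·1^(5-j) for j from 0 to 3.
= 126 + (-756) + 1008 + (-288) = 90.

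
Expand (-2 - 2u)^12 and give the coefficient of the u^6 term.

3784704

The general term is C(12,j)·(-2)^j·(-2u)^(12-j); the u^6 term has j = 6.
C(12,6) = 924.
Coefficient = C(12,6) · (-2)^6 · (-2)^6 = 924 · 64 · 64 = 3784704.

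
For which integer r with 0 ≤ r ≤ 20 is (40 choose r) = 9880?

3

C(40,r) increases on 0 ≤ r ≤ 20. C(40,2) = 780 and C(40,3) = 9880, so r = 3.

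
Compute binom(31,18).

206253075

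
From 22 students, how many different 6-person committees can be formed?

74613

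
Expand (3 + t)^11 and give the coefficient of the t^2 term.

1082565

The general term is C(11,j)·(3)^j·(t)^(11-j); the t^2 term has j = 9.
C(11,9) = 55.
Coefficient = C(11,9) · 3^9 = 55 · 19683 = 1082565.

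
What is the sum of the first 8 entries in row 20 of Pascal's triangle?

1 + 20 + 190 + 1140 + 4845 + 15504 + 38760 + 77520 = 137980.

137980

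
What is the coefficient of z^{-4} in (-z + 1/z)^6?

-6

General term: C(6,j)·(-z)^j·(1/z)^(6-j), with z-exponent 1j − 1(6−j) = 2j − 6.
Set 2j − 6 = -4: j = 1.
C(6,1) = 6; (-1)^1 = -1; 1^5 = 1.
Coefficient = 6 · (-1) · 1 = -6.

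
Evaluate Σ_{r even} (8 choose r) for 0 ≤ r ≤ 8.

Half of (1+1)^8 + (1−1)^8 gives the even-index sum: 2^7 = 128.

128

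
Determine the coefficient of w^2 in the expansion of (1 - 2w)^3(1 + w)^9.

Coefficient of w^2 = Σ_{j} C(3,j)·(-2)^j·C(9,2-j)·1^(2-j) for j from 0 to 2.
= 36 + (-54) + 12 = -6.

-6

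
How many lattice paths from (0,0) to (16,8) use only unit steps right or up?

Each path is a sequence of 24 steps with 16 rights: C(24,16) = 735471.

735471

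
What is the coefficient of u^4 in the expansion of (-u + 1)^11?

The general term is C(11,j)·(-u)^j·(1)^(11-j); the u^4 term has j = 4.
C(11,4) = 330.
Coefficient = C(11,4) = 330.

330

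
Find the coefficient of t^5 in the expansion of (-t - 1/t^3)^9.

-9

General term: C(9,j)·(-t)^j·(-1/t^3)^(9-j), with t-exponent 1j − 3(9−j) = 4j − 27.
Set 4j − 27 = 5: j = 8.
C(9,8) = 9; (-1)^8 = 1; (-1)^1 = -1.
Coefficient = 9 · 1 · (-1) = -9.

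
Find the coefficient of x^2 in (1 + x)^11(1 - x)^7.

-1

Coefficient of x^2 = Σ_{j} C(11,j)·1^j·C(7,2-j)·(-1)^(2-j) for j from 0 to 2.
= 21 + (-77) + 55 = -1.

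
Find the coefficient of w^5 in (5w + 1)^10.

The general term is C(10,j)·(5w)^j·(1)^(10-j); the w^5 term has j = 5.
C(10,5) = 252.
Coefficient = C(10,5) · 5^5 = 252 · 3125 = 787500.

787500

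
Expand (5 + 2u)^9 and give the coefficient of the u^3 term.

10500000

The general term is C(9,j)·(5)^j·(2u)^(9-j); the u^3 term has j = 6.
C(9,6) = 84.
Coefficient = C(9,6) · 5^6 · 2^3 = 84 · 15625 · 8 = 10500000.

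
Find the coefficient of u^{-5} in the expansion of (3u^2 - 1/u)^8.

-24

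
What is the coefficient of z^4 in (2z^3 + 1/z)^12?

General term: C(12,j)·(2z^3)^j·(1/z)^(12-j), with z-exponent 3j − 1(12−j) = 4j − 12.
Set 4j − 12 = 4: j = 4.
C(12,4) = 495; 2^4 = 16; 1^8 = 1.
Coefficient = 495 · 16 · 1 = 7920.

7920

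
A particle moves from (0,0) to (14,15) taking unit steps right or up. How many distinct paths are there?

77558760

Each path is a sequence of 29 steps with 14 rights: C(29,14) = 77558760.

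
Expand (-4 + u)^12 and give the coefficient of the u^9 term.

The general term is C(12,j)·(-4)^j·(u)^(12-j); the u^9 term has j = 3.
C(12,3) = 220.
Coefficient = C(12,3) · (-4)^3 = 220 · (-64) = -14080.

-14080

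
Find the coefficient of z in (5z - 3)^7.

25515

The general term is C(7,j)·(5z)^j·(-3)^(7-j); the z^1 term has j = 1.
C(7,1) = 7.
Coefficient = C(7,1) · 5^1 · (-3)^6 = 7 · 5 · 729 = 25515.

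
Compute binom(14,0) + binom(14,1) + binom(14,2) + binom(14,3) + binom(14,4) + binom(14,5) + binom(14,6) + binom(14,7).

9908

1 + 14 + 91 + 364 + 1001 + 2002 + 3003 + 3432 = 9908.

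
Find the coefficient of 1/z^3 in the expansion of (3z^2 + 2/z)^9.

41472

General term: C(9,j)·(3z^2)^j·(2/z)^(9-j), with z-exponent 2j − 1(9−j) = 3j − 9.
Set 3j − 9 = -3: j = 2.
C(9,2) = 36; 3^2 = 9; 2^7 = 128.
Coefficient = 36 · 9 · 128 = 41472.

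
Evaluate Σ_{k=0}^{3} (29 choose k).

4090

1 + 29 + 406 + 3654 = 4090.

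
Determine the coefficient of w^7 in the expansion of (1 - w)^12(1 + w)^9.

216

Coefficient of w^7 = Σ_{j} C(12,j)·(-1)^j·C(9,7-j)·1^(7-j) for j from 0 to 7.
= 36 + (-1008) + 8316 + (-27720) + 41580 + (-28512) + 8316 + (-792) = 216.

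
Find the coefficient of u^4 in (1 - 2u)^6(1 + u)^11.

130

Coefficient of u^4 = Σ_{j} C(6,j)·(-2)^j·C(11,4-j)·1^(4-j) for j from 0 to 4.
= 330 + (-1980) + 3300 + (-1760) + 240 = 130.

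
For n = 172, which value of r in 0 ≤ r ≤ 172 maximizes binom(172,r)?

86

C(172,r) is maximized at r = 172/2 = 86.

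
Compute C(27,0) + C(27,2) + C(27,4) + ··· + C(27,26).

67108864

Even-k terms of row 27 sum to 2^26 = 67108864.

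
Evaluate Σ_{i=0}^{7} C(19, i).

94184

1 + 19 + 171 + 969 + 3876 + 11628 + 27132 + 50388 = 94184.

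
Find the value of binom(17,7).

19448

C(17,7) = (17·16·15·14·13·12·11) / 7! = 98017920 / 5040 = 19448.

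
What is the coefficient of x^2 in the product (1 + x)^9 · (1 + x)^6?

105

(1 + x)^9(1 + x)^6 = (1 + x)^15, so the coefficient of x^2 is C(15,2)·1^2 = 105·1 = 105.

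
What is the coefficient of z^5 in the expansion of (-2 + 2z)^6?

The general term is C(6,j)·(-2)^j·(2z)^(6-j); the z^5 term has j = 1.
C(6,1) = 6.
Coefficient = C(6,1) · (-2)^1 · 2^5 = 6 · (-2) · 32 = -384.

-384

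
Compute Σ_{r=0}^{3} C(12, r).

299

1 + 12 + 66 + 220 = 299.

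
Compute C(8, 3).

C(8,3) = (8·7·6) / 3! = 336 / 6 = 56.

56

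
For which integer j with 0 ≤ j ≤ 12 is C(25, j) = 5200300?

C(25,j) increases on 0 ≤ j ≤ 12. C(25,11) = 4457400 and C(25,12) = 5200300, so j = 12.

12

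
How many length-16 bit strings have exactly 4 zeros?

1820

Choose the 4 positions: C(16,4) = 1820.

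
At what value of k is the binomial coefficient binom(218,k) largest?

C(218,k) is maximized at k = 218/2 = 109.

109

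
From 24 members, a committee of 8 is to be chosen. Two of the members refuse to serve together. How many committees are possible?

660858

All 8-subsets: C(24,8) = 735471. Those containing both fixed elements: C(22,6) = 74613.
735471 − 74613 = 660858.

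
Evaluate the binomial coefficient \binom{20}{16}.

4845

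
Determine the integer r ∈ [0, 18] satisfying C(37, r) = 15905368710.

17

C(37,r) increases on 0 ≤ r ≤ 18. C(37,16) = 12875774670 and C(37,17) = 15905368710, so r = 17.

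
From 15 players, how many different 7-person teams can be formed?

This is C(15,7) = 6435.

6435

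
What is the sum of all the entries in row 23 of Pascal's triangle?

8388608

The entries of row 23 sum to 2^23 = 8388608.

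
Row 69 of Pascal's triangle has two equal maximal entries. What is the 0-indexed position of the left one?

For odd n = 69, C(69,k) peaks at k = (n−1)/2 and (n+1)/2; the lesser is 34.

34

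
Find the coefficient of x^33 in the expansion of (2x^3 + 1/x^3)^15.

860160

General term: C(15,j)·(2x^3)^j·(1/x^3)^(15-j), with x-exponent 3j − 3(15−j) = 6j − 45.
Set 6j − 45 = 33: j = 13.
C(15,13) = 105; 2^13 = 8192; 1^2 = 1.
Coefficient = 105 · 8192 · 1 = 860160.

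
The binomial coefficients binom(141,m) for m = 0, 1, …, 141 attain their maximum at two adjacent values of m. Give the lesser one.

For odd n = 141, C(141,m) peaks at m = (n−1)/2 and (n+1)/2; the lesser is 70.

70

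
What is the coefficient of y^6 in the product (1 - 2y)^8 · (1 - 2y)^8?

Coefficient of y^6 = Σ_{j} C(8,j)·(-2)^j·C(8,6-j)·(-2)^(6-j) for j from 0 to 6.
= 1792 + 28672 + 125440 + 200704 + 125440 + 28672 + 1792 = 512512.

512512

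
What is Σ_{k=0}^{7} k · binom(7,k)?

Since k·C(7,k) = 7·C(6,k−1), the sum is 7·2^6 = 7·64 = 448.

448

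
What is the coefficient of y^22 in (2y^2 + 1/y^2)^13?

53248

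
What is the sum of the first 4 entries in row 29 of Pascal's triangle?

1 + 29 + 406 + 3654 = 4090.

4090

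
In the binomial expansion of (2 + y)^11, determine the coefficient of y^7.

5280

The general term is C(11,j)·(2)^j·(y)^(11-j); the y^7 term has j = 4.
C(11,4) = 330.
Coefficient = C(11,4) · 2^4 = 330 · 16 = 5280.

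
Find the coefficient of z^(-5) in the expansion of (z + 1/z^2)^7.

General term: C(7,j)·(z)^j·(1/z^2)^(7-j), with z-exponent 1j − 2(7−j) = 3j − 14.
Set 3j − 14 = -5: j = 3.
C(7,3) = 35; 1^3 = 1; 1^4 = 1.
Coefficient = 35 · 1 · 1 = 35.

35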